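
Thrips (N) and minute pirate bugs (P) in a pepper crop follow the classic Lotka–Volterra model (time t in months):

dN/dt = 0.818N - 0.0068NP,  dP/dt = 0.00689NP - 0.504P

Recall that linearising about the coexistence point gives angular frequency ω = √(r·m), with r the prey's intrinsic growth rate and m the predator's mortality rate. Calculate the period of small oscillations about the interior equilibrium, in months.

T ≈ 9.79 months

Here r = 0.818 and m = 0.504, so r·m = 0.412.
ω = √0.412 = 0.642 per month, hence T = 2π/ω ≈ 9.79 months.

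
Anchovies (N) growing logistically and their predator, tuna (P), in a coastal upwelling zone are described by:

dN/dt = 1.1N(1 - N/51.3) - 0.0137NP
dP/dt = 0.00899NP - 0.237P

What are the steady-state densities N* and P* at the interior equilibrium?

From dP/dt = 0 with P > 0: 0.00899N* = 0.237, so N* = 26.4.
Substitute into dN/dt = 0: 1.1(1 - 26.4/51.3) = 0.0137P*.
The bracket is 0.486, giving P* = 0.535/0.0137 = 39.

N* ≈ 26.4, P* ≈ 39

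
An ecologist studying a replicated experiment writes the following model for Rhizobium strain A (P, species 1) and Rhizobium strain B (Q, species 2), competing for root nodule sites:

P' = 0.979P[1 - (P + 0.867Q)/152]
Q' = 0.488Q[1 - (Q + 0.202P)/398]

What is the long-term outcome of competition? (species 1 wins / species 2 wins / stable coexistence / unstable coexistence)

species 2 excludes species 1

Compare the nullcline intercepts: K1/α12 = 152/0.867 = 175 < K2 = 398; K2/α21 = 398/0.202 = 1970 > K1 = 152.
Since the inequalities point opposite ways, species 2 can invade but species 1 cannot.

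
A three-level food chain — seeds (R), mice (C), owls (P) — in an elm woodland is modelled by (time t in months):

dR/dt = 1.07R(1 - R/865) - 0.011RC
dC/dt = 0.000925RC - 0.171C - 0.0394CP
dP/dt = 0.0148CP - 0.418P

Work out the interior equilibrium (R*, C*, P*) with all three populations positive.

R* ≈ 614, C* ≈ 28.2, P* ≈ 10.1

From dP/dt = 0: 0.0148C* = 0.418, so C* = 28.2.
From dR/dt = 0: 1.07(1 - R*/865) = 0.011·28.2, giving R* = 865·(1 - 0.29) = 614.
From dC/dt = 0: 0.000925·614 - 0.171 = 0.0394P*, so P* = 0.397/0.0394 = 10.1.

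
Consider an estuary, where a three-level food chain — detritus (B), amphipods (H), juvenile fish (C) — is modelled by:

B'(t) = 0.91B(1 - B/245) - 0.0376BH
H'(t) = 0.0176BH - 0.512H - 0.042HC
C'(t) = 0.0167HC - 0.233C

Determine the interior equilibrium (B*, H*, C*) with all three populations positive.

From dC/dt = 0: 0.0167H* = 0.233, so H* = 14.
From dB/dt = 0: 0.91(1 - B*/245) = 0.0376·14, giving B* = 245·(1 - 0.576) = 104.
From dH/dt = 0: 0.0176·104 - 0.512 = 0.042C*, so C* = 1.31/0.042 = 31.3.

B* ≈ 104, H* ≈ 14, C* ≈ 31.3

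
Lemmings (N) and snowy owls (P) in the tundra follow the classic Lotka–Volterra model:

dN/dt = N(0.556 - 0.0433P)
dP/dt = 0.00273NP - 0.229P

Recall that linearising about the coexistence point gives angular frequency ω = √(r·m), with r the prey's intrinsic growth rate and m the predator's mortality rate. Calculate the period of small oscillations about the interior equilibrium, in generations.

Here r = 0.556 and m = 0.229, so r·m = 0.127.
ω = √0.127 = 0.357 per generation, hence T = 2π/ω ≈ 17.6 generations.

T ≈ 17.6 generations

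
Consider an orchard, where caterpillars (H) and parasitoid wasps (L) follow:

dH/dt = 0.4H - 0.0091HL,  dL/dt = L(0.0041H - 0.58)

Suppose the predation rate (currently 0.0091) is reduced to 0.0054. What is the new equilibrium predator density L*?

At the interior fixed point, setting dH/dt = 0 with H > 0 fixes L* = (prey growth rate)/(HL coefficient) — independent of the other coefficients.
With the change, L* = 0.4/0.0054 = 74.1; it rises from 44.

L* ≈ 74.1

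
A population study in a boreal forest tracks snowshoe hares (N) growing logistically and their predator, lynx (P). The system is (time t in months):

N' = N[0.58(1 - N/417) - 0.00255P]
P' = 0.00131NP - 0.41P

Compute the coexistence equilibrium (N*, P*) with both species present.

From dP/dt = 0 with P > 0: 0.00131N* = 0.41, so N* = 313.
Substitute into dN/dt = 0: 0.58(1 - 313/417) = 0.00255P*.
The bracket is 0.249, giving P* = 0.145/0.00255 = 56.7.

N* ≈ 313, P* ≈ 56.7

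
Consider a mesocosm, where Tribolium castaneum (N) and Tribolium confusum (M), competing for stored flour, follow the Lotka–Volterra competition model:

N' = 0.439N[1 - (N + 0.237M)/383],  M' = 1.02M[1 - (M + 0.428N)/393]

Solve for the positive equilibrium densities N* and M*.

N* ≈ 323, M* ≈ 255

Setting both brackets to zero gives the nullclines N + 0.237M = 383 and 0.428N + M = 393.
Substituting M = 393 - 0.428N into the first: N(1 - 0.237·0.428) = 383 - 0.237·393.
So N* = 290/0.899 = 323, and then M* = 393 - 0.428·323 = 255.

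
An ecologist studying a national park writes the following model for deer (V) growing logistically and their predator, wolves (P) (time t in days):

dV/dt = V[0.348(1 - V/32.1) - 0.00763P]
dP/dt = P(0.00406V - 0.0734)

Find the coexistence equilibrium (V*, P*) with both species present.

From dP/dt = 0 with P > 0: 0.00406V* = 0.0734, so V* = 18.1.
Substitute into dV/dt = 0: 0.348(1 - 18.1/32.1) = 0.00763P*.
The bracket is 0.437, giving P* = 0.152/0.00763 = 19.9.

V* ≈ 18.1, P* ≈ 19.9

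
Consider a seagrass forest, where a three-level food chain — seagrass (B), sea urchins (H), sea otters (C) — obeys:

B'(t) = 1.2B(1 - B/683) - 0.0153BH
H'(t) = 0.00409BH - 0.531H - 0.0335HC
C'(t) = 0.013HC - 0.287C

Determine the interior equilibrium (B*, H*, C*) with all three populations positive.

B* ≈ 491, H* ≈ 22.1, C* ≈ 44.1

From dC/dt = 0: 0.013H* = 0.287, so H* = 22.1.
From dB/dt = 0: 1.2(1 - B*/683) = 0.0153·22.1, giving B* = 683·(1 - 0.281) = 491.
From dH/dt = 0: 0.00409·491 - 0.531 = 0.0335C*, so C* = 1.48/0.0335 = 44.1.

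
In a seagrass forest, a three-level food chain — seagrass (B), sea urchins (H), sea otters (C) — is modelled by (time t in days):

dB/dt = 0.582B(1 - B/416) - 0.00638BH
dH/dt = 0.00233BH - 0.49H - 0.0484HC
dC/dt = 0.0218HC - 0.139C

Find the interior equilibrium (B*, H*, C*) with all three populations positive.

From dC/dt = 0: 0.0218H* = 0.139, so H* = 6.38.
From dB/dt = 0: 0.582(1 - B*/416) = 0.00638·6.38, giving B* = 416·(1 - 0.0699) = 387.
From dH/dt = 0: 0.00233·387 - 0.49 = 0.0484C*, so C* = 0.412/0.0484 = 8.5.

B* ≈ 387, H* ≈ 6.38, C* ≈ 8.5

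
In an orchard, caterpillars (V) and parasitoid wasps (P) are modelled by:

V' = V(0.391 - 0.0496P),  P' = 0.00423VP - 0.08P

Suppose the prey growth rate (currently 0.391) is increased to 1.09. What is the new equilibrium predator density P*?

P* ≈ 22

At the interior fixed point, setting dV/dt = 0 with V > 0 fixes P* = (prey growth rate)/(VP coefficient) — independent of the other coefficients.
With the change, P* = 1.09/0.0496 = 22; it rises from 7.88.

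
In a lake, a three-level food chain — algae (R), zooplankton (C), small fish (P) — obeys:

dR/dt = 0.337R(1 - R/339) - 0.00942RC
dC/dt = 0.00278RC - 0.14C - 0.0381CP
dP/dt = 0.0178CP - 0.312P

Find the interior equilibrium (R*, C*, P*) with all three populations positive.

R* ≈ 173, C* ≈ 17.5, P* ≈ 8.94

From dP/dt = 0: 0.0178C* = 0.312, so C* = 17.5.
From dR/dt = 0: 0.337(1 - R*/339) = 0.00942·17.5, giving R* = 339·(1 - 0.49) = 173.
From dC/dt = 0: 0.00278·173 - 0.14 = 0.0381P*, so P* = 0.341/0.0381 = 8.94.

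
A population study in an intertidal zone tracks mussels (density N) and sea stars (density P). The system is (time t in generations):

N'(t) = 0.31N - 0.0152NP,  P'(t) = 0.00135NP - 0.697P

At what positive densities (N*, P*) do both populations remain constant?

N* ≈ 516, P* ≈ 20.4

Set dP/dt = 0 with P > 0: 0.00135N - 0.697 = 0, so N* = 0.697/0.00135 = 516.
Set dN/dt = 0 with N > 0: 0.31 - 0.0152P = 0, so P* = 0.31/0.0152 = 20.4.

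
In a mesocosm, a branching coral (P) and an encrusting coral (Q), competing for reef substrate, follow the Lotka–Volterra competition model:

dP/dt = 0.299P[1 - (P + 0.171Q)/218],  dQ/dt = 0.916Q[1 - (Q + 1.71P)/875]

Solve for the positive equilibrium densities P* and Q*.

Setting both brackets to zero gives the nullclines P + 0.171Q = 218 and 1.71P + Q = 875.
Substituting Q = 875 - 1.71P into the first: P(1 - 0.171·1.71) = 218 - 0.171·875.
So P* = 68.4/0.708 = 96.6, and then Q* = 875 - 1.71·96.6 = 710.

P* ≈ 96.6, Q* ≈ 710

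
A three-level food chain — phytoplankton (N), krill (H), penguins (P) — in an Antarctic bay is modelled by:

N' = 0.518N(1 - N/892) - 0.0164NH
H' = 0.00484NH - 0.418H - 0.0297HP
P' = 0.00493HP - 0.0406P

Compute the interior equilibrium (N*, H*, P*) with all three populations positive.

N* ≈ 659, H* ≈ 8.24, P* ≈ 93.4

From dP/dt = 0: 0.00493H* = 0.0406, so H* = 8.24.
From dN/dt = 0: 0.518(1 - N*/892) = 0.0164·8.24, giving N* = 892·(1 - 0.261) = 659.
From dH/dt = 0: 0.00484·659 - 0.418 = 0.0297P*, so P* = 2.77/0.0297 = 93.4.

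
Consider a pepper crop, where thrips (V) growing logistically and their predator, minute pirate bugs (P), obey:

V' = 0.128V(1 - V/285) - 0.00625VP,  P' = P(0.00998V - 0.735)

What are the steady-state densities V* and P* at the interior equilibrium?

From dP/dt = 0 with P > 0: 0.00998V* = 0.735, so V* = 73.6.
Substitute into dV/dt = 0: 0.128(1 - 73.6/285) = 0.00625P*.
The bracket is 0.742, giving P* = 0.0949/0.00625 = 15.2.

V* ≈ 73.6, P* ≈ 15.2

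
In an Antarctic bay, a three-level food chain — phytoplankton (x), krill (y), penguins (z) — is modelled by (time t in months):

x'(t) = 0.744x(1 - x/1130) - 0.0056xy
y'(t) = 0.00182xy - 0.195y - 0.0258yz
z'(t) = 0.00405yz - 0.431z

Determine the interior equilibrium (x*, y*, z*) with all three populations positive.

From dz/dt = 0: 0.00405y* = 0.431, so y* = 106.
From dx/dt = 0: 0.744(1 - x*/1130) = 0.0056·106, giving x* = 1130·(1 - 0.801) = 225.
From dy/dt = 0: 0.00182·225 - 0.195 = 0.0258z*, so z* = 0.214/0.0258 = 8.3.

x* ≈ 225, y* ≈ 106, z* ≈ 8.3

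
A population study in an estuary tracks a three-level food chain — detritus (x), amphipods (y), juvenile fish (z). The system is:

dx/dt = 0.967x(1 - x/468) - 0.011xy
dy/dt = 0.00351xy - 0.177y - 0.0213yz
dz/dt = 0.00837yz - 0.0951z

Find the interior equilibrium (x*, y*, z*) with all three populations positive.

From dz/dt = 0: 0.00837y* = 0.0951, so y* = 11.4.
From dx/dt = 0: 0.967(1 - x*/468) = 0.011·11.4, giving x* = 468·(1 - 0.129) = 408.
From dy/dt = 0: 0.00351·408 - 0.177 = 0.0213z*, so z* = 1.25/0.0213 = 58.8.

x* ≈ 408, y* ≈ 11.4, z* ≈ 58.8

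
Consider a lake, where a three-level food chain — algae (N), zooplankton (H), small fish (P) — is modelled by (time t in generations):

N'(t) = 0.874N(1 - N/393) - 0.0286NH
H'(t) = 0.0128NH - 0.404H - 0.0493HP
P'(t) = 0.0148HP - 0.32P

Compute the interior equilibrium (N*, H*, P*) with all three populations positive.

N* ≈ 115, H* ≈ 21.6, P* ≈ 21.6

From dP/dt = 0: 0.0148H* = 0.32, so H* = 21.6.
From dN/dt = 0: 0.874(1 - N*/393) = 0.0286·21.6, giving N* = 393·(1 - 0.708) = 115.
From dH/dt = 0: 0.0128·115 - 0.404 = 0.0493P*, so P* = 1.07/0.0493 = 21.6.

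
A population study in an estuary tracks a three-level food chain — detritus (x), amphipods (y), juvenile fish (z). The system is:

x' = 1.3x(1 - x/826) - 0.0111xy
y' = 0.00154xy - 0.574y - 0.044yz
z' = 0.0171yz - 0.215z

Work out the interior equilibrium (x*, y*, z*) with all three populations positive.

From dz/dt = 0: 0.0171y* = 0.215, so y* = 12.6.
From dx/dt = 0: 1.3(1 - x*/826) = 0.0111·12.6, giving x* = 826·(1 - 0.107) = 737.
From dy/dt = 0: 0.00154·737 - 0.574 = 0.044z*, so z* = 0.561/0.044 = 12.8.

x* ≈ 737, y* ≈ 12.6, z* ≈ 12.8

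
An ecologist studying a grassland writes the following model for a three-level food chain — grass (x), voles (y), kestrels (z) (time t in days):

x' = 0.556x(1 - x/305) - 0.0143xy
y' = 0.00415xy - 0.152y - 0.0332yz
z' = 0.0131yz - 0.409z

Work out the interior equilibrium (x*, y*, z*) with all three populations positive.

x* ≈ 60.1, y* ≈ 31.2, z* ≈ 2.93

From dz/dt = 0: 0.0131y* = 0.409, so y* = 31.2.
From dx/dt = 0: 0.556(1 - x*/305) = 0.0143·31.2, giving x* = 305·(1 - 0.803) = 60.1.
From dy/dt = 0: 0.00415·60.1 - 0.152 = 0.0332z*, so z* = 0.0974/0.0332 = 2.93.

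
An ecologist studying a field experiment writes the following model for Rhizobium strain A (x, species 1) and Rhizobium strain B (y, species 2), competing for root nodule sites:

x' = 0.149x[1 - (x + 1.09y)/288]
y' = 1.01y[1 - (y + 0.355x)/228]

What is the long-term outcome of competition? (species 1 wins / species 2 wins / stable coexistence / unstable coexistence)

stable coexistence

Compare the nullcline intercepts: K1/α12 = 288/1.09 = 264 > K2 = 228; K2/α21 = 228/0.355 = 642 > K1 = 288.
Since both inequalities hold, each species can invade when rare, so the interior equilibrium is stable.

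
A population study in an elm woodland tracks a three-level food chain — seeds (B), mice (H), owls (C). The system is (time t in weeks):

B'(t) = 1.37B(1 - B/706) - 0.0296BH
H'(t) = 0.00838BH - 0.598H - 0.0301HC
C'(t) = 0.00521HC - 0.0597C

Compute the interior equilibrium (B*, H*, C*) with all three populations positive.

B* ≈ 531, H* ≈ 11.5, C* ≈ 128

From dC/dt = 0: 0.00521H* = 0.0597, so H* = 11.5.
From dB/dt = 0: 1.37(1 - B*/706) = 0.0296·11.5, giving B* = 706·(1 - 0.248) = 531.
From dH/dt = 0: 0.00838·531 - 0.598 = 0.0301C*, so C* = 3.85/0.0301 = 128.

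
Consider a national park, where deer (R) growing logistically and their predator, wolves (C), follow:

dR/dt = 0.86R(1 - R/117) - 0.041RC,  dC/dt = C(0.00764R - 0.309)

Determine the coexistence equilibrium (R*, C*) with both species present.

From dC/dt = 0 with C > 0: 0.00764R* = 0.309, so R* = 40.4.
Substitute into dR/dt = 0: 0.86(1 - 40.4/117) = 0.041C*.
The bracket is 0.654, giving C* = 0.563/0.041 = 13.7.

R* ≈ 40.4, C* ≈ 13.7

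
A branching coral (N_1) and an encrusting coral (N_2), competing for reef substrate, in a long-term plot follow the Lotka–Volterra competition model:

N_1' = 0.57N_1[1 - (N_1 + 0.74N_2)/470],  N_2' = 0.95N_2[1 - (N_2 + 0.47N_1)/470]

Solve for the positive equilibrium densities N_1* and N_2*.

Setting both brackets to zero gives the nullclines N_1 + 0.74N_2 = 470 and 0.47N_1 + N_2 = 470.
Substituting N_2 = 470 - 0.47N_1 into the first: N_1(1 - 0.74·0.47) = 470 - 0.74·470.
So N_1* = 122/0.652 = 187, and then N_2* = 470 - 0.47·187 = 382.

N_1* ≈ 187, N_2* ≈ 382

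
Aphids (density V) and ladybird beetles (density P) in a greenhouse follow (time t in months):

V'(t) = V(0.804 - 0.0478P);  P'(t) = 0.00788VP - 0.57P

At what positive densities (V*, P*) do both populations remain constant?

V* ≈ 72.3, P* ≈ 16.8

Set dP/dt = 0 with P > 0: 0.00788V - 0.57 = 0, so V* = 0.57/0.00788 = 72.3.
Set dV/dt = 0 with V > 0: 0.804 - 0.0478P = 0, so P* = 0.804/0.0478 = 16.8.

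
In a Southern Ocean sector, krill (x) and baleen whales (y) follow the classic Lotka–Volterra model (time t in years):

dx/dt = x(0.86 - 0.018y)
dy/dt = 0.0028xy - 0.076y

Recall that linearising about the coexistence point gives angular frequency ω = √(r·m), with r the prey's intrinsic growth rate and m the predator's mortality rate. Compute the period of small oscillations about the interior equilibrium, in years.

T ≈ 24.6 years

Here r = 0.86 and m = 0.076, so r·m = 0.0654.
ω = √0.0654 = 0.256 per year, hence T = 2π/ω ≈ 24.6 years.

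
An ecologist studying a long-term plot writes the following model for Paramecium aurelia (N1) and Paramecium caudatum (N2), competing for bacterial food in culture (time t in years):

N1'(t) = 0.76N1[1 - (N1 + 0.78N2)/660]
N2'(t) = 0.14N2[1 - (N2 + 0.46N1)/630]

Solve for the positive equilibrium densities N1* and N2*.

Setting both brackets to zero gives the nullclines N1 + 0.78N2 = 660 and 0.46N1 + N2 = 630.
Substituting N2 = 630 - 0.46N1 into the first: N1(1 - 0.78·0.46) = 660 - 0.78·630.
So N1* = 169/0.641 = 263, and then N2* = 630 - 0.46·263 = 509.

N1* ≈ 263, N2* ≈ 509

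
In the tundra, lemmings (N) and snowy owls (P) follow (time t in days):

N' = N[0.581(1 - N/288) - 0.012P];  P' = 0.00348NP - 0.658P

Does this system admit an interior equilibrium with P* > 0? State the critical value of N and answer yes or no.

Threshold N = 189; K > 189, so yes, the predator persists.

The predator equation gives dP/dt > 0 only when N > 0.658/0.00348 = 189.
Without the predator, N → K = 288. Since 288 > 189, the predator can invade and persist.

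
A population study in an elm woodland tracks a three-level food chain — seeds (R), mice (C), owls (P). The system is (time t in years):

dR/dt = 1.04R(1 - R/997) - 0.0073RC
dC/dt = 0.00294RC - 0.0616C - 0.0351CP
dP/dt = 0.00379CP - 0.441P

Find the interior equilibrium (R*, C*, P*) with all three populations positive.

R* ≈ 183, C* ≈ 116, P* ≈ 13.5

From dP/dt = 0: 0.00379C* = 0.441, so C* = 116.
From dR/dt = 0: 1.04(1 - R*/997) = 0.0073·116, giving R* = 997·(1 - 0.817) = 183.
From dC/dt = 0: 0.00294·183 - 0.0616 = 0.0351P*, so P* = 0.476/0.0351 = 13.5.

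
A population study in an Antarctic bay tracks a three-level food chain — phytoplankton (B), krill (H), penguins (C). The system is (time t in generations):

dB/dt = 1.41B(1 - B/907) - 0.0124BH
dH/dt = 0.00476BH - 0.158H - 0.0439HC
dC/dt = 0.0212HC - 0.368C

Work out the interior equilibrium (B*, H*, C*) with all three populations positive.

B* ≈ 769, H* ≈ 17.4, C* ≈ 79.7

From dC/dt = 0: 0.0212H* = 0.368, so H* = 17.4.
From dB/dt = 0: 1.41(1 - B*/907) = 0.0124·17.4, giving B* = 907·(1 - 0.153) = 769.
From dH/dt = 0: 0.00476·769 - 0.158 = 0.0439C*, so C* = 3.5/0.0439 = 79.7.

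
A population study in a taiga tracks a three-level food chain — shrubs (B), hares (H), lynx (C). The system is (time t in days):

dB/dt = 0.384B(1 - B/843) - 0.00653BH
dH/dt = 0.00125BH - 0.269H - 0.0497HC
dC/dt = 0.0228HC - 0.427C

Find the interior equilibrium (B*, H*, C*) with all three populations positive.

From dC/dt = 0: 0.0228H* = 0.427, so H* = 18.7.
From dB/dt = 0: 0.384(1 - B*/843) = 0.00653·18.7, giving B* = 843·(1 - 0.318) = 575.
From dH/dt = 0: 0.00125·575 - 0.269 = 0.0497C*, so C* = 0.449/0.0497 = 9.04.

B* ≈ 575, H* ≈ 18.7, C* ≈ 9.04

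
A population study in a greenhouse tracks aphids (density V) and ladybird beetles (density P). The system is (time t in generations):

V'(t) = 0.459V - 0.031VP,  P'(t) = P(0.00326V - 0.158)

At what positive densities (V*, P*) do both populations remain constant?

Set dP/dt = 0 with P > 0: 0.00326V - 0.158 = 0, so V* = 0.158/0.00326 = 48.5.
Set dV/dt = 0 with V > 0: 0.459 - 0.031P = 0, so P* = 0.459/0.031 = 14.8.

V* ≈ 48.5, P* ≈ 14.8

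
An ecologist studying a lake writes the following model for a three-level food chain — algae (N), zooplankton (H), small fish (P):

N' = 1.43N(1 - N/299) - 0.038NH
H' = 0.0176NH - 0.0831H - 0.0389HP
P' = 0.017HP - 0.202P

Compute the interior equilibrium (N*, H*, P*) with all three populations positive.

From dP/dt = 0: 0.017H* = 0.202, so H* = 11.9.
From dN/dt = 0: 1.43(1 - N*/299) = 0.038·11.9, giving N* = 299·(1 - 0.316) = 205.
From dH/dt = 0: 0.0176·205 - 0.0831 = 0.0389P*, so P* = 3.52/0.0389 = 90.4.

N* ≈ 205, H* ≈ 11.9, P* ≈ 90.4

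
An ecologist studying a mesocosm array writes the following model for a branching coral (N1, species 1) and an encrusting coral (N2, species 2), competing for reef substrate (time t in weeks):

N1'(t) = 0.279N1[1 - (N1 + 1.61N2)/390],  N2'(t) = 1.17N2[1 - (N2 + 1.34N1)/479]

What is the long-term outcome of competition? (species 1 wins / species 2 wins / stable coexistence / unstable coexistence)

unstable coexistence (outcome depends on initial conditions)

Compare the nullcline intercepts: K1/α12 = 390/1.61 = 242 < K2 = 479; K2/α21 = 479/1.34 = 357 < K1 = 390.
Since both are reversed, neither can invade when rare; the interior point is a saddle.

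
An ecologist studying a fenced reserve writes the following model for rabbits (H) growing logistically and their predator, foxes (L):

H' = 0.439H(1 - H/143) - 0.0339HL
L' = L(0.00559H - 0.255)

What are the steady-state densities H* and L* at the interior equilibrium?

From dL/dt = 0 with L > 0: 0.00559H* = 0.255, so H* = 45.6.
Substitute into dH/dt = 0: 0.439(1 - 45.6/143) = 0.0339L*.
The bracket is 0.681, giving L* = 0.299/0.0339 = 8.82.

H* ≈ 45.6, L* ≈ 8.82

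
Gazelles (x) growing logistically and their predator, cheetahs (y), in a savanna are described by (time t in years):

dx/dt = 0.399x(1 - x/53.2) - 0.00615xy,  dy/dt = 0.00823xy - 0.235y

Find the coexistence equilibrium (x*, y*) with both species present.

x* ≈ 28.6, y* ≈ 30.1

From dy/dt = 0 with y > 0: 0.00823x* = 0.235, so x* = 28.6.
Substitute into dx/dt = 0: 0.399(1 - 28.6/53.2) = 0.00615y*.
The bracket is 0.463, giving y* = 0.185/0.00615 = 30.1.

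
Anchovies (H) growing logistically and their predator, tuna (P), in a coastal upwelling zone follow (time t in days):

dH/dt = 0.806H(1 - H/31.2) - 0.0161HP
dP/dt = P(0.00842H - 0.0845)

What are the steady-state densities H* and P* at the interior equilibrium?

H* ≈ 10, P* ≈ 34

From dP/dt = 0 with P > 0: 0.00842H* = 0.0845, so H* = 10.
Substitute into dH/dt = 0: 0.806(1 - 10/31.2) = 0.0161P*.
The bracket is 0.678, giving P* = 0.547/0.0161 = 34.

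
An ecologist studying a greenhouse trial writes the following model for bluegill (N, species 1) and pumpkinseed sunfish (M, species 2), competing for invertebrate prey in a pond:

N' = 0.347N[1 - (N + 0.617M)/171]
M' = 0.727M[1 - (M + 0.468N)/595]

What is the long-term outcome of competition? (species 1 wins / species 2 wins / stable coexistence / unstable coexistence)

Compare the nullcline intercepts: K1/α12 = 171/0.617 = 277 < K2 = 595; K2/α21 = 595/0.468 = 1270 > K1 = 171.
Since the inequalities point opposite ways, species 2 can invade but species 1 cannot.

species 2 excludes species 1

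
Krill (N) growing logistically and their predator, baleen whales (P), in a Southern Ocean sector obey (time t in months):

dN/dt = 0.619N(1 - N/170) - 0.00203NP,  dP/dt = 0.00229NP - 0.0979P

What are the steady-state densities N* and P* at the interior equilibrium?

N* ≈ 42.8, P* ≈ 228

From dP/dt = 0 with P > 0: 0.00229N* = 0.0979, so N* = 42.8.
Substitute into dN/dt = 0: 0.619(1 - 42.8/170) = 0.00203P*.
The bracket is 0.749, giving P* = 0.463/0.00203 = 228.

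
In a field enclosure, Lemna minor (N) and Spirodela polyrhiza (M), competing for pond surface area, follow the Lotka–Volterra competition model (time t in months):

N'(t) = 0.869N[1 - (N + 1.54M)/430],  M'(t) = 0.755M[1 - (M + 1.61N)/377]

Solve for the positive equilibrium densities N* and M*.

N* ≈ 102, M* ≈ 213

Setting both brackets to zero gives the nullclines N + 1.54M = 430 and 1.61N + M = 377.
Substituting M = 377 - 1.61N into the first: N(1 - 1.54·1.61) = 430 - 1.54·377.
So N* = -151/-1.48 = 102, and then M* = 377 - 1.61·102 = 213.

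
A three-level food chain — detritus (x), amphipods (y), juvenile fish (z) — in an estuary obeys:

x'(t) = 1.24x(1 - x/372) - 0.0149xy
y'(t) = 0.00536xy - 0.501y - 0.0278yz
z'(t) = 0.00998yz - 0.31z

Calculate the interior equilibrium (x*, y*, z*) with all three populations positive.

x* ≈ 233, y* ≈ 31.1, z* ≈ 26.9

From dz/dt = 0: 0.00998y* = 0.31, so y* = 31.1.
From dx/dt = 0: 1.24(1 - x*/372) = 0.0149·31.1, giving x* = 372·(1 - 0.373) = 233.
From dy/dt = 0: 0.00536·233 - 0.501 = 0.0278z*, so z* = 0.749/0.0278 = 26.9.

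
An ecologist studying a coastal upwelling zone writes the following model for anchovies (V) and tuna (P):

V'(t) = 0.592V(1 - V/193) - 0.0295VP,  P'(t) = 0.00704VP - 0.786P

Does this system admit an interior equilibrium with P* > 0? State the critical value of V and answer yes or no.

Threshold V = 112; K > 112, so yes, the predator persists.

The predator equation gives dP/dt > 0 only when V > 0.786/0.00704 = 112.
Without the predator, V → K = 193. Since 193 > 112, the predator can invade and persist.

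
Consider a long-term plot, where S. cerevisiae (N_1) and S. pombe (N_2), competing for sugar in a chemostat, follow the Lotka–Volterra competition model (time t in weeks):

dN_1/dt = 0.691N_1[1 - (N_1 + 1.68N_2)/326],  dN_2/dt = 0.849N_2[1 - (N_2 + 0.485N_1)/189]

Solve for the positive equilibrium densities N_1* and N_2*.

N_1* ≈ 45.8, N_2* ≈ 167

Setting both brackets to zero gives the nullclines N_1 + 1.68N_2 = 326 and 0.485N_1 + N_2 = 189.
Substituting N_2 = 189 - 0.485N_1 into the first: N_1(1 - 1.68·0.485) = 326 - 1.68·189.
So N_1* = 8.48/0.185 = 45.8, and then N_2* = 189 - 0.485·45.8 = 167.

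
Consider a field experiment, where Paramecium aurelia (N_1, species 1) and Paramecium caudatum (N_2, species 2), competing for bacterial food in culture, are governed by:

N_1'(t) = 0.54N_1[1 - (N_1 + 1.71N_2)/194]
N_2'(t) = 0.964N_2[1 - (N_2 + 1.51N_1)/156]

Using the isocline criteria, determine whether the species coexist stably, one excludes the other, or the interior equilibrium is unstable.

unstable coexistence (outcome depends on initial conditions)

Compare the nullcline intercepts: K1/α12 = 194/1.71 = 113 < K2 = 156; K2/α21 = 156/1.51 = 103 < K1 = 194.
Since both are reversed, neither can invade when rare; the interior point is a saddle.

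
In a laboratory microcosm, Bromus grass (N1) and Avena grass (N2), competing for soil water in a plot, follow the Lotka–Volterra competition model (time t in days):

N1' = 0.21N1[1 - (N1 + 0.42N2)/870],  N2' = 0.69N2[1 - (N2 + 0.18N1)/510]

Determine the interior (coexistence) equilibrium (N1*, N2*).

Setting both brackets to zero gives the nullclines N1 + 0.42N2 = 870 and 0.18N1 + N2 = 510.
Substituting N2 = 510 - 0.18N1 into the first: N1(1 - 0.42·0.18) = 870 - 0.42·510.
So N1* = 656/0.924 = 709, and then N2* = 510 - 0.18·709 = 382.

N1* ≈ 709, N2* ≈ 382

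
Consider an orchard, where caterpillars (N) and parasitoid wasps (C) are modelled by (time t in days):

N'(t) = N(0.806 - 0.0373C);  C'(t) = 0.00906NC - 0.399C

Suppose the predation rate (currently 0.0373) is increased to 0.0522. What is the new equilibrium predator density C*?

C* ≈ 15.4

At the interior fixed point, setting dN/dt = 0 with N > 0 fixes C* = (prey growth rate)/(NC coefficient) — independent of the other coefficients.
With the change, C* = 0.806/0.0522 = 15.4; it falls from 21.6.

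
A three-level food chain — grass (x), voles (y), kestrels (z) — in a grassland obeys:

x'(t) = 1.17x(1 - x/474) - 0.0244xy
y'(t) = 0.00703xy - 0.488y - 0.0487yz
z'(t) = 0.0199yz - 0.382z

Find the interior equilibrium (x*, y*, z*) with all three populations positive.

From dz/dt = 0: 0.0199y* = 0.382, so y* = 19.2.
From dx/dt = 0: 1.17(1 - x*/474) = 0.0244·19.2, giving x* = 474·(1 - 0.4) = 284.
From dy/dt = 0: 0.00703·284 - 0.488 = 0.0487z*, so z* = 1.51/0.0487 = 31.

x* ≈ 284, y* ≈ 19.2, z* ≈ 31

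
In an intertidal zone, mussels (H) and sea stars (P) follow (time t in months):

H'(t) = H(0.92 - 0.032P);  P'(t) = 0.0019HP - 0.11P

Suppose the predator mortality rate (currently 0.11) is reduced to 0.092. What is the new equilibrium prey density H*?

H* ≈ 48.4

At the interior fixed point, setting dP/dt = 0 with P > 0 fixes H* = (predator death rate)/(HP coefficient) — independent of the other coefficients.
With the change, H* = 0.092/0.0019 = 48.4; it falls from 57.9.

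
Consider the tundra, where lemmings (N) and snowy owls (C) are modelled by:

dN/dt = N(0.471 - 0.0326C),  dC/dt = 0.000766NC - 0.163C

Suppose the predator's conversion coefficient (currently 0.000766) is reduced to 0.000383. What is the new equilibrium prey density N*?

At the interior fixed point, setting dC/dt = 0 with C > 0 fixes N* = (predator death rate)/(NC coefficient) — independent of the other coefficients.
With the change, N* = 0.163/0.000383 = 426; it rises from 213.

N* ≈ 426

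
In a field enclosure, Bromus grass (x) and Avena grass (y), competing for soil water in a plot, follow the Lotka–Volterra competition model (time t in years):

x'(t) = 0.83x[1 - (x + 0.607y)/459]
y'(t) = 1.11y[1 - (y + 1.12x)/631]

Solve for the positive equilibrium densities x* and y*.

x* ≈ 237, y* ≈ 365

Setting both brackets to zero gives the nullclines x + 0.607y = 459 and 1.12x + y = 631.
Substituting y = 631 - 1.12x into the first: x(1 - 0.607·1.12) = 459 - 0.607·631.
So x* = 76/0.32 = 237, and then y* = 631 - 1.12·237 = 365.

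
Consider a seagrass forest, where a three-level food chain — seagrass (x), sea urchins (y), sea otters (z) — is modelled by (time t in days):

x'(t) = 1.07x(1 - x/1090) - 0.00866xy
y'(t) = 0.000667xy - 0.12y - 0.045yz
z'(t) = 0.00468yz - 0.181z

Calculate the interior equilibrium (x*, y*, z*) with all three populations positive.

x* ≈ 749, y* ≈ 38.7, z* ≈ 8.43

From dz/dt = 0: 0.00468y* = 0.181, so y* = 38.7.
From dx/dt = 0: 1.07(1 - x*/1090) = 0.00866·38.7, giving x* = 1090·(1 - 0.313) = 749.
From dy/dt = 0: 0.000667·749 - 0.12 = 0.045z*, so z* = 0.379/0.045 = 8.43.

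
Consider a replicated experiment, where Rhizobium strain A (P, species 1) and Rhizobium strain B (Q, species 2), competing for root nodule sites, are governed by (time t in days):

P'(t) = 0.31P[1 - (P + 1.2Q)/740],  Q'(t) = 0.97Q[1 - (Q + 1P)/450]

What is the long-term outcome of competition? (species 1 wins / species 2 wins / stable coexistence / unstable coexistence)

Compare the nullcline intercepts: K1/α12 = 740/1.2 = 617 > K2 = 450; K2/α21 = 450/1 = 450 < K1 = 740.
Since the inequalities point opposite ways, species 1 can invade but species 2 cannot.

species 1 excludes species 2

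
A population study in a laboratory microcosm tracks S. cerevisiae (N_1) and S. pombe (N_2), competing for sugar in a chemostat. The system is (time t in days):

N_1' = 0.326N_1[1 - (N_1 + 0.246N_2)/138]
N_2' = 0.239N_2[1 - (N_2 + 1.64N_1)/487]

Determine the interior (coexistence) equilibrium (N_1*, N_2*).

Setting both brackets to zero gives the nullclines N_1 + 0.246N_2 = 138 and 1.64N_1 + N_2 = 487.
Substituting N_2 = 487 - 1.64N_1 into the first: N_1(1 - 0.246·1.64) = 138 - 0.246·487.
So N_1* = 18.2/0.597 = 30.5, and then N_2* = 487 - 1.64·30.5 = 437.

N_1* ≈ 30.5, N_2* ≈ 437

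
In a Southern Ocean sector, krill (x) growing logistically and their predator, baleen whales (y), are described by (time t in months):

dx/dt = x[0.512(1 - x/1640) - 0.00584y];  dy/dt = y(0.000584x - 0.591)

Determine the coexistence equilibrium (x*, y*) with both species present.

x* ≈ 1010, y* ≈ 33.6

From dy/dt = 0 with y > 0: 0.000584x* = 0.591, so x* = 1010.
Substitute into dx/dt = 0: 0.512(1 - 1010/1640) = 0.00584y*.
The bracket is 0.383, giving y* = 0.196/0.00584 = 33.6.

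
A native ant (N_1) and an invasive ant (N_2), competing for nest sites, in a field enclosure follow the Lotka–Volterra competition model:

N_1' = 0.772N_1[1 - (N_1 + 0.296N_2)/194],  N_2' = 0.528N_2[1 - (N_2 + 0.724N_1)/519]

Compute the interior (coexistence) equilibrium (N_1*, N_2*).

N_1* ≈ 51.4, N_2* ≈ 482

Setting both brackets to zero gives the nullclines N_1 + 0.296N_2 = 194 and 0.724N_1 + N_2 = 519.
Substituting N_2 = 519 - 0.724N_1 into the first: N_1(1 - 0.296·0.724) = 194 - 0.296·519.
So N_1* = 40.4/0.786 = 51.4, and then N_2* = 519 - 0.724·51.4 = 482.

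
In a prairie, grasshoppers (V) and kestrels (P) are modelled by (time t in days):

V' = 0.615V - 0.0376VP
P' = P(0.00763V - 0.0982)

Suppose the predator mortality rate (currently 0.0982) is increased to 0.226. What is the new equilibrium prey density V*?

V* ≈ 29.6

At the interior fixed point, setting dP/dt = 0 with P > 0 fixes V* = (predator death rate)/(VP coefficient) — independent of the other coefficients.
With the change, V* = 0.226/0.00763 = 29.6; it rises from 12.9.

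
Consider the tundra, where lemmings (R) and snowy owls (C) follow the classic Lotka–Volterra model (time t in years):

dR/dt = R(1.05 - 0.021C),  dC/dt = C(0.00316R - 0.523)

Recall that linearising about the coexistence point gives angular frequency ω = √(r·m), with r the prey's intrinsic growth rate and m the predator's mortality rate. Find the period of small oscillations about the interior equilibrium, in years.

Here r = 1.05 and m = 0.523, so r·m = 0.549.
ω = √0.549 = 0.741 per year, hence T = 2π/ω ≈ 8.48 years.

T ≈ 8.48 years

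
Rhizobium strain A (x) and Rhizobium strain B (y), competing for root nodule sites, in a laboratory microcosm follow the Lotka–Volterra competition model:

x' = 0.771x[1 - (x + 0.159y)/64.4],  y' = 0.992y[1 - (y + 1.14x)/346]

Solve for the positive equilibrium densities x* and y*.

x* ≈ 11.5, y* ≈ 333

Setting both brackets to zero gives the nullclines x + 0.159y = 64.4 and 1.14x + y = 346.
Substituting y = 346 - 1.14x into the first: x(1 - 0.159·1.14) = 64.4 - 0.159·346.
So x* = 9.39/0.819 = 11.5, and then y* = 346 - 1.14·11.5 = 333.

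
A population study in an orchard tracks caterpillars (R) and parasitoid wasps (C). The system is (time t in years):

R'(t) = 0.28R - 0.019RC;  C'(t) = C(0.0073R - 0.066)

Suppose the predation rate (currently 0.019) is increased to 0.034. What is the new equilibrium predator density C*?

C* ≈ 8.24

At the interior fixed point, setting dR/dt = 0 with R > 0 fixes C* = (prey growth rate)/(RC coefficient) — independent of the other coefficients.
With the change, C* = 0.28/0.034 = 8.24; it falls from 14.7.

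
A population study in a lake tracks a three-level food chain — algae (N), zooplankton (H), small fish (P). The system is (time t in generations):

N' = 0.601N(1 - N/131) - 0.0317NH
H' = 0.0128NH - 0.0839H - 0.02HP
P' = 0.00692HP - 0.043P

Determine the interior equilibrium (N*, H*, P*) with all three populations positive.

N* ≈ 88.1, H* ≈ 6.21, P* ≈ 52.2

From dP/dt = 0: 0.00692H* = 0.043, so H* = 6.21.
From dN/dt = 0: 0.601(1 - N*/131) = 0.0317·6.21, giving N* = 131·(1 - 0.328) = 88.1.
From dH/dt = 0: 0.0128·88.1 - 0.0839 = 0.02P*, so P* = 1.04/0.02 = 52.2.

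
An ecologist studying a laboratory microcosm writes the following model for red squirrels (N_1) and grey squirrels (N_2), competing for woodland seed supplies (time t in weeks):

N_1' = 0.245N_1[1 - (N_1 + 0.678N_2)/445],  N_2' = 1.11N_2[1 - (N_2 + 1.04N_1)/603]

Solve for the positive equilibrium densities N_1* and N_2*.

Setting both brackets to zero gives the nullclines N_1 + 0.678N_2 = 445 and 1.04N_1 + N_2 = 603.
Substituting N_2 = 603 - 1.04N_1 into the first: N_1(1 - 0.678·1.04) = 445 - 0.678·603.
So N_1* = 36.2/0.295 = 123, and then N_2* = 603 - 1.04·123 = 475.

N_1* ≈ 123, N_2* ≈ 475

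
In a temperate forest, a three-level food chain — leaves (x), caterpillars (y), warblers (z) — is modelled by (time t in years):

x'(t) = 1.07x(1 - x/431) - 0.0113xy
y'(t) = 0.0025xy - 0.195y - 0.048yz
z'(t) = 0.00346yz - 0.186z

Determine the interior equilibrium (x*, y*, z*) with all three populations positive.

From dz/dt = 0: 0.00346y* = 0.186, so y* = 53.8.
From dx/dt = 0: 1.07(1 - x*/431) = 0.0113·53.8, giving x* = 431·(1 - 0.568) = 186.
From dy/dt = 0: 0.0025·186 - 0.195 = 0.048z*, so z* = 0.271/0.048 = 5.64.

x* ≈ 186, y* ≈ 53.8, z* ≈ 5.64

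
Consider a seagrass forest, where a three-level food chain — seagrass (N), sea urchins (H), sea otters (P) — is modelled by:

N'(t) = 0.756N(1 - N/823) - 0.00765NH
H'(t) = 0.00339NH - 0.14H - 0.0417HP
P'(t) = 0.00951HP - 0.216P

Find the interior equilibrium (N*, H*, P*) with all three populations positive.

N* ≈ 634, H* ≈ 22.7, P* ≈ 48.2

From dP/dt = 0: 0.00951H* = 0.216, so H* = 22.7.
From dN/dt = 0: 0.756(1 - N*/823) = 0.00765·22.7, giving N* = 823·(1 - 0.23) = 634.
From dH/dt = 0: 0.00339·634 - 0.14 = 0.0417P*, so P* = 2.01/0.0417 = 48.2.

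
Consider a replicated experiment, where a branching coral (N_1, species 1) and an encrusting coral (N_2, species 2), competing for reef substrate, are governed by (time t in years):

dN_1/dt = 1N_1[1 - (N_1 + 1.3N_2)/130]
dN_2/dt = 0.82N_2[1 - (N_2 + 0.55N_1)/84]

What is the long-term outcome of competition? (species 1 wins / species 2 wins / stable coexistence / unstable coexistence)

stable coexistence

Compare the nullcline intercepts: K1/α12 = 130/1.3 = 100 > K2 = 84; K2/α21 = 84/0.55 = 153 > K1 = 130.
Since both inequalities hold, each species can invade when rare, so the interior equilibrium is stable.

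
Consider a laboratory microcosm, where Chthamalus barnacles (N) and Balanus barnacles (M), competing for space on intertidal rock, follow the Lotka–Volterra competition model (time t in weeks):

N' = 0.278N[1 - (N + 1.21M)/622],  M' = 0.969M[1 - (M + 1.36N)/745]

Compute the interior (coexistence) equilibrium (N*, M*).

N* ≈ 433, M* ≈ 156

Setting both brackets to zero gives the nullclines N + 1.21M = 622 and 1.36N + M = 745.
Substituting M = 745 - 1.36N into the first: N(1 - 1.21·1.36) = 622 - 1.21·745.
So N* = -279/-0.646 = 433, and then M* = 745 - 1.36·433 = 156.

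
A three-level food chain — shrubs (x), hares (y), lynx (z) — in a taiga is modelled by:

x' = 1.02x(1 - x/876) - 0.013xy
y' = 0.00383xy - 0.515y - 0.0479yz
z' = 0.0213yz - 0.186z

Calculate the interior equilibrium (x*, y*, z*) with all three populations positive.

From dz/dt = 0: 0.0213y* = 0.186, so y* = 8.73.
From dx/dt = 0: 1.02(1 - x*/876) = 0.013·8.73, giving x* = 876·(1 - 0.111) = 779.
From dy/dt = 0: 0.00383·779 - 0.515 = 0.0479z*, so z* = 2.47/0.0479 = 51.5.

x* ≈ 779, y* ≈ 8.73, z* ≈ 51.5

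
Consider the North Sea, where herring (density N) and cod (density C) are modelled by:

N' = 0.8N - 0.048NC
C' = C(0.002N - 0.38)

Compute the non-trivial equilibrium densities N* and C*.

N* ≈ 190, C* ≈ 16.7

Set dC/dt = 0 with C > 0: 0.002N - 0.38 = 0, so N* = 0.38/0.002 = 190.
Set dN/dt = 0 with N > 0: 0.8 - 0.048C = 0, so C* = 0.8/0.048 = 16.7.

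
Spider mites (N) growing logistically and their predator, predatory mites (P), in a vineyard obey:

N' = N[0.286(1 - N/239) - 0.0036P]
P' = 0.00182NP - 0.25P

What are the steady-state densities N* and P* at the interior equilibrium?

N* ≈ 137, P* ≈ 33.8

From dP/dt = 0 with P > 0: 0.00182N* = 0.25, so N* = 137.
Substitute into dN/dt = 0: 0.286(1 - 137/239) = 0.0036P*.
The bracket is 0.425, giving P* = 0.122/0.0036 = 33.8.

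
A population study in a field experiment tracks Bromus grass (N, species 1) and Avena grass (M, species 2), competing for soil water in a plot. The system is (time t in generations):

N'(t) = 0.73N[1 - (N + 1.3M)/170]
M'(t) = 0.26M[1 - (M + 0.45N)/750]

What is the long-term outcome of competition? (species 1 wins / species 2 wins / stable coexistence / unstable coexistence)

Compare the nullcline intercepts: K1/α12 = 170/1.3 = 131 < K2 = 750; K2/α21 = 750/0.45 = 1670 > K1 = 170.
Since the inequalities point opposite ways, species 2 can invade but species 1 cannot.

species 2 excludes species 1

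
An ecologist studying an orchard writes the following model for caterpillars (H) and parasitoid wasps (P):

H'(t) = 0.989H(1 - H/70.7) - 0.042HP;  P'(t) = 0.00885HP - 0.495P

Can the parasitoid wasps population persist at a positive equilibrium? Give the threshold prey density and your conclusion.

Threshold H = 55.9; K > 55.9, so yes, the predator persists.

The predator equation gives dP/dt > 0 only when H > 0.495/0.00885 = 55.9.
Without the predator, H → K = 70.7. Since 70.7 > 55.9, the predator can invade and persist.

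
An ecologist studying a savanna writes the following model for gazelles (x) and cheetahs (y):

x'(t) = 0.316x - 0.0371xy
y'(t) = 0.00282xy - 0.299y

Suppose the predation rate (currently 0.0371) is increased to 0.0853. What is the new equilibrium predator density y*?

y* ≈ 3.7

At the interior fixed point, setting dx/dt = 0 with x > 0 fixes y* = (prey growth rate)/(xy coefficient) — independent of the other coefficients.
With the change, y* = 0.316/0.0853 = 3.7; it falls from 8.52.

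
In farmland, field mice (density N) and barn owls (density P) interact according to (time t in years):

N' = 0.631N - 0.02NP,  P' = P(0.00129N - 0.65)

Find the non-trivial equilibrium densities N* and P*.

Set dP/dt = 0 with P > 0: 0.00129N - 0.65 = 0, so N* = 0.65/0.00129 = 504.
Set dN/dt = 0 with N > 0: 0.631 - 0.02P = 0, so P* = 0.631/0.02 = 31.6.

N* ≈ 504, P* ≈ 31.6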